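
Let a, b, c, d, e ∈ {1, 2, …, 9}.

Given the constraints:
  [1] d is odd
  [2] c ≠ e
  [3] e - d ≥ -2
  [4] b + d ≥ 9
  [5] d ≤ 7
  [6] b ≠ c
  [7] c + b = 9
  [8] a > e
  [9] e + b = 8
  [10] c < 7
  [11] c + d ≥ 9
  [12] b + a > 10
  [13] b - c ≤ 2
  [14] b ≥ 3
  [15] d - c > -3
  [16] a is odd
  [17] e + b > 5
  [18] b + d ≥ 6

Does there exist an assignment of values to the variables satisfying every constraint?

One satisfying assignment is a = 9, b = 4, c = 5, d = 5, e = 4.
For the less obvious constraints — constraint 3: e - d = -1; constraint 4: b + d = 9; constraint 7: c + b = 9 — and the others hold by inspection.

Satisfiable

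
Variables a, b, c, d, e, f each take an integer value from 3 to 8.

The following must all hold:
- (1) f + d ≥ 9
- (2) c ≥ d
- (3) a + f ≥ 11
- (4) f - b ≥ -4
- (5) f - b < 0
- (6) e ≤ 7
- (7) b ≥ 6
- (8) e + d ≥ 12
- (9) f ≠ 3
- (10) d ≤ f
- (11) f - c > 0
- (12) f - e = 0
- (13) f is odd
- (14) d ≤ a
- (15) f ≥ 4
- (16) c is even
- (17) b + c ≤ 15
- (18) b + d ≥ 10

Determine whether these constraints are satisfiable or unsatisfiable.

Satisfiable

Try a = 6, b = 8, c = 6, d = 5, e = 7, f = 7.
Check constraint 1: f + d = 12; constraint 3: a + f = 13. The remaining constraints are straightforward to verify.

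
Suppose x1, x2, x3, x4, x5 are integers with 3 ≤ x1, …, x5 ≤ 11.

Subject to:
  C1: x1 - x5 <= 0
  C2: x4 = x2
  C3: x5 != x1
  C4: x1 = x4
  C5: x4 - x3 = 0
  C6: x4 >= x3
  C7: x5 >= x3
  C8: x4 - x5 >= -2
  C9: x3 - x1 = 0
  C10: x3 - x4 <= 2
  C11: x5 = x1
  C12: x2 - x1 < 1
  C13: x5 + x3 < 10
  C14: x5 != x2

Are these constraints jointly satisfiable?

Unsatisfiable

From constraints 2, 4, and 11, x5 = x1 = x4 = x2, so x5 = x2. But constraint 14 says x5 ≠ x2. Contradiction.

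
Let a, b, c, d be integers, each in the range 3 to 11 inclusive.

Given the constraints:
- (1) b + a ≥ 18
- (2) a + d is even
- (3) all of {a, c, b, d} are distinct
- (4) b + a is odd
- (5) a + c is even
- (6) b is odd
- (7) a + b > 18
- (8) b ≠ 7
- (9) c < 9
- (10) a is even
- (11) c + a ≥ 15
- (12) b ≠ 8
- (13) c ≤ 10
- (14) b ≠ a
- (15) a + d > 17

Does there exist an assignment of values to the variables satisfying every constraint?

Try a = 10, b = 9, c = 6, d = 8.
Check constraint 1: b + a = 19; constraint 7: a + b = 19; constraint 11: c + a = 16. The remaining constraints are straightforward to verify.

Satisfiable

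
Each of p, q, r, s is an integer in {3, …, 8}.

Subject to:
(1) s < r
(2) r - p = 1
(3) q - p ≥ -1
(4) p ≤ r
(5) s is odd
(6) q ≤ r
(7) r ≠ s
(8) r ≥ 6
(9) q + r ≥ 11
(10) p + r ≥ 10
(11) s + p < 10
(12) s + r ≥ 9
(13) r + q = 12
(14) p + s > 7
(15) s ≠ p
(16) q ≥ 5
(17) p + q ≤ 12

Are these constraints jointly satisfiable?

Satisfiable

Setting (p, q, r, s) = (5, 6, 6, 3) satisfies everything: constraint 2: r - p = 1; constraint 3: q - p = 1; constraint 9: q + r = 12, and the others follow.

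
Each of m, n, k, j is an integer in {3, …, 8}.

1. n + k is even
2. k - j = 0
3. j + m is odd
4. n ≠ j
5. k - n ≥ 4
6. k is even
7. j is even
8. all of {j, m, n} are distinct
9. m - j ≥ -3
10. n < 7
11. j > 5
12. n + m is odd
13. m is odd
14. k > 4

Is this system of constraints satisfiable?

Take m = 7, n = 4, k = 8, j = 8. Then constraint 2: k - j = 0; constraint 5: k - n = 4; constraint 9: m - j = -1, and every other listed constraint is also met.

Satisfiable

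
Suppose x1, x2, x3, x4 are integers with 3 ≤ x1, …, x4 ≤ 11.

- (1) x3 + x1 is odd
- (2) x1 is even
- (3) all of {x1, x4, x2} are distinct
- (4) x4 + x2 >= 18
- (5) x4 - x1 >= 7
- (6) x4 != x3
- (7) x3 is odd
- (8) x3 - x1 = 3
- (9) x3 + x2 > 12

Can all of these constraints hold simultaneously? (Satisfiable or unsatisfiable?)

Satisfiable

One satisfying assignment is x1 = 4, x2 = 8, x3 = 7, x4 = 11.
For the less obvious constraints — constraint 4: x4 + x2 = 19; constraint 5: x4 - x1 = 7 — and the others hold by inspection.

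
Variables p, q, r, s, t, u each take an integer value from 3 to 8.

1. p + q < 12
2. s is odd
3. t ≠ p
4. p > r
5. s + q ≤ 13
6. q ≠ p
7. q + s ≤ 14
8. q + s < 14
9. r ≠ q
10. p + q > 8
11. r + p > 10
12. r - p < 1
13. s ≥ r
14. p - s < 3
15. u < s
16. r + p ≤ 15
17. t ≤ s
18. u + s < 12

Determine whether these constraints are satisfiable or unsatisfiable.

Try p = 7, q = 4, r = 5, s = 7, t = 5, u = 3.
Check constraint 1: p + q = 11; constraint 5: s + q = 11. The remaining constraints are straightforward to verify.

Satisfiable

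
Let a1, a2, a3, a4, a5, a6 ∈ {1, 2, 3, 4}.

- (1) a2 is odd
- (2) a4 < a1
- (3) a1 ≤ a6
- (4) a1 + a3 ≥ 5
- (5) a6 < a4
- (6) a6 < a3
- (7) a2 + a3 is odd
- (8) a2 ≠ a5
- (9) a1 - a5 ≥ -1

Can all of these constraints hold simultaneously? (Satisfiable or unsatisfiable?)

Unsatisfiable

Constraints 2, 3, and 5 give a1 ≤ a6, a6 < a4, a4 < a1. Chaining: a1 ≤ a6 < a4 < a1, which forces a1 < a1 — impossible.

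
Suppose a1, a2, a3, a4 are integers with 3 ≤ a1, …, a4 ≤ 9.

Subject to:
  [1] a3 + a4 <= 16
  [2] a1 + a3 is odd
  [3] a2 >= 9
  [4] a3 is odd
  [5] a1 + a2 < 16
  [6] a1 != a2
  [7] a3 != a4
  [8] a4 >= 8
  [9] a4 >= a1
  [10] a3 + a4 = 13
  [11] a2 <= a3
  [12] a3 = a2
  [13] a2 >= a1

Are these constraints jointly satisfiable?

Unsatisfiable

From constraints 3 and 11: a3 ≥ a2 ≥ 9. From constraint 8: a4 ≥ 8. Hence a3 + a4 ≥ 17. But constraint 1 requires a3 + a4 ≤ 16, and 16 < 17. Contradiction.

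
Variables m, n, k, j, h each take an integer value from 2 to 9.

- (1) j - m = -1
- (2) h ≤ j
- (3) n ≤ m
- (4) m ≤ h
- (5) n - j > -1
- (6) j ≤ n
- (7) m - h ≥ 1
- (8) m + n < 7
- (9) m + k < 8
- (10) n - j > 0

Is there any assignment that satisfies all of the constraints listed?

Unsatisfiable

Constraints 2, 3, 4, and 10 give h ≤ j, j < n, n ≤ m, m ≤ h. Chaining: h ≤ j < n ≤ m ≤ h, which forces h < h — impossible.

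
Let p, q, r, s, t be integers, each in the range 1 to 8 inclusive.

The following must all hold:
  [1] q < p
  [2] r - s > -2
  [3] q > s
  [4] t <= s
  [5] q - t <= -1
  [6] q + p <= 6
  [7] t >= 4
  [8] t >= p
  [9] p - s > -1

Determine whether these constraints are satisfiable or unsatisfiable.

Constraints 1, 3, 4, and 8 give p ≤ t, t ≤ s, s < q, q < p. Chaining: p ≤ t ≤ s < q < p, which forces p < p — impossible.

Unsatisfiable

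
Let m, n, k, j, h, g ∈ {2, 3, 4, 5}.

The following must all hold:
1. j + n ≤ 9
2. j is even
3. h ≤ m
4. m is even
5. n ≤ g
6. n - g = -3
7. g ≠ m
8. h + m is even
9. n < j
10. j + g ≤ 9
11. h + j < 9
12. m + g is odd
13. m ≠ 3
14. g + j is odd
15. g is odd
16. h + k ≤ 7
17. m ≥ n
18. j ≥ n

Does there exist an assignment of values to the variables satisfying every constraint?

Satisfiable

One satisfying assignment is m = 2, n = 2, k = 2, j = 4, h = 2, g = 5.
For the less obvious constraints — constraint 1: j + n = 6; constraint 6: n - g = -3 — and the others hold by inspection.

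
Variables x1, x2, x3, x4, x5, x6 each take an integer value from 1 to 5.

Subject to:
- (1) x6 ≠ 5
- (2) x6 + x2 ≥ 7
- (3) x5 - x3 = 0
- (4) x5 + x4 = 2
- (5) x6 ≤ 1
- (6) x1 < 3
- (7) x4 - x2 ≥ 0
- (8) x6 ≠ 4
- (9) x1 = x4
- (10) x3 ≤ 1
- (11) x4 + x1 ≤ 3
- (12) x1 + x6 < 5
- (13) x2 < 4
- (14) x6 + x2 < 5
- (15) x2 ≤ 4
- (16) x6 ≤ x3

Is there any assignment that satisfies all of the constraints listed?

Unsatisfiable

From constraint 5: x6 ≤ 1. From constraint 15: x2 ≤ 4. Hence x6 + x2 ≤ 5. But constraint 2 requires x6 + x2 ≥ 7, and 7 > 5. Contradiction.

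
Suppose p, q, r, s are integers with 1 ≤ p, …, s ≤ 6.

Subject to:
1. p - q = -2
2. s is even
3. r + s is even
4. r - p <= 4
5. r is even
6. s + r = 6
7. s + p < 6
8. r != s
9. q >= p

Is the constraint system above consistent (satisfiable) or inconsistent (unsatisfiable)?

Satisfiable

The assignment p = 1, q = 3, r = 2, s = 4 works:
  constraint 1 holds since p - q = -2.
  constraint 4 holds since r - p = 1.
  constraint 6 holds since s + r = 6.
The rest check out directly.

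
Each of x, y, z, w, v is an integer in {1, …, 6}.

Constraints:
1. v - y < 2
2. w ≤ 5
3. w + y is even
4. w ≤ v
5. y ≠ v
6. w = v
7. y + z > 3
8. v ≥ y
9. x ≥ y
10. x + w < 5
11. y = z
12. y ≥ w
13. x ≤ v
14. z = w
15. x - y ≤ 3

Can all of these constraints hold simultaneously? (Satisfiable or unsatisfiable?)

Unsatisfiable

From constraints 6, 11, and 14, y = z = w = v, so y = v. But constraint 5 says y ≠ v. Contradiction.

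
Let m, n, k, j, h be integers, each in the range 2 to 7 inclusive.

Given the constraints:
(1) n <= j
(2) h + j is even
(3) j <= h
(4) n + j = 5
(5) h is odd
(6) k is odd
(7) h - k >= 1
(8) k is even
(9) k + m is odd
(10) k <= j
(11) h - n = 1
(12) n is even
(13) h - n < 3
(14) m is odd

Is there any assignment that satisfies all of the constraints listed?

Constraint 6 makes k odd and constraint 14 makes m odd, so k + m must be even. Constraint 9 says k + m is odd — contradiction.

Unsatisfiable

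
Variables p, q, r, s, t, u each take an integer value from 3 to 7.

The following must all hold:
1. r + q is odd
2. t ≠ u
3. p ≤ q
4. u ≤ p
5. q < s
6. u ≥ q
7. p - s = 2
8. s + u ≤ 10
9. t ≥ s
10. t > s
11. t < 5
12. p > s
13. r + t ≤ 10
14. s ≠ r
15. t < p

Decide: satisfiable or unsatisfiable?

Constraints 3, 5, 10, and 15 give s < t, t < p, p ≤ q, q < s. Chaining: s < t < p ≤ q < s, which forces s < s — impossible.

Unsatisfiable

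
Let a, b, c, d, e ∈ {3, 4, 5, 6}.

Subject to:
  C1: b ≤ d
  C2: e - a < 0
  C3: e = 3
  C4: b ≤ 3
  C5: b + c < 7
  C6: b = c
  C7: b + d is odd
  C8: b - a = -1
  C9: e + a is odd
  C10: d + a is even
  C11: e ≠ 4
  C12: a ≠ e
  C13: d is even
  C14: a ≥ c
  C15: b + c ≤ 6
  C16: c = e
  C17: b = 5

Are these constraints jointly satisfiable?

Unsatisfiable

Constraint 17 fixes b = 5 and constraint 3 fixes e = 3. Constraints 6 and 16 give b = c = e, so b = e. But 5 ≠ 3 — contradiction.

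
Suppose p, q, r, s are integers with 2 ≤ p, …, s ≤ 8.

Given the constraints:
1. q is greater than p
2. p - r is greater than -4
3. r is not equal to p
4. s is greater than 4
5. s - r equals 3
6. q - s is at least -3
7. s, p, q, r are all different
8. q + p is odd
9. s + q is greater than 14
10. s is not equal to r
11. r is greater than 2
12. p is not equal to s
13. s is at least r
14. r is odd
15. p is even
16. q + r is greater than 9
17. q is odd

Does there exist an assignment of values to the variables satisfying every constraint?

Satisfiable

One satisfying assignment is p = 2, q = 7, r = 5, s = 8.
For the less obvious constraints — constraint 2: p - r = -3; constraint 5: s - r = 3 — and the others hold by inspection.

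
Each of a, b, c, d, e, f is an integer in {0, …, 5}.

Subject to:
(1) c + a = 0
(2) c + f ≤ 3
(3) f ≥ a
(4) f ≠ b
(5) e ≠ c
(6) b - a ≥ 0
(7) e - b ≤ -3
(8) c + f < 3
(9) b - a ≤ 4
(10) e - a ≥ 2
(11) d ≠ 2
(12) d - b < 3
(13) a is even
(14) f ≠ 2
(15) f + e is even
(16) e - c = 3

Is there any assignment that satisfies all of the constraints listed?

Unsatisfiable

Constraints 7, 9, and 10 give b − e ≥ 3, e − a ≥ 2, a − b ≥ -4.
Adding all 3 inequalities: the left sides telescope to 0, and the right sides sum to 3 + 2 + (-4) = 1. So 0 ≥ 1, which is false.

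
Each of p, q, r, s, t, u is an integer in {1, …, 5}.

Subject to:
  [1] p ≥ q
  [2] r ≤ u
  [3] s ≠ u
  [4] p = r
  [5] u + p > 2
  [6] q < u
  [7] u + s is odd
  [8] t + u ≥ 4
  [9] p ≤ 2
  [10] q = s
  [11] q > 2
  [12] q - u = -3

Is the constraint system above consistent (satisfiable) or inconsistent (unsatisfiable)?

From constraint 11: q ≥ 3. From constraints 1 and 9: q ≤ p and p ≤ 2, so q ≤ 2. But 2 < 3, so no value of q works.

Unsatisfiable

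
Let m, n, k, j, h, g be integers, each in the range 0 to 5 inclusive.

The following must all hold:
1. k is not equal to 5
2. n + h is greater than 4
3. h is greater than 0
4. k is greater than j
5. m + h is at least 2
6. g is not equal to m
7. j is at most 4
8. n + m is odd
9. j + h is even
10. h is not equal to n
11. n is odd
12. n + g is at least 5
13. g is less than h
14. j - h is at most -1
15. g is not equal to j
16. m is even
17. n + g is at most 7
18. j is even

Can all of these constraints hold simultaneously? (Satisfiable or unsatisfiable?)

The assignment m = 0, n = 5, k = 2, j = 0, h = 2, g = 1 works:
  constraint 2 holds since n + h = 7.
  constraint 5 holds since m + h = 2.
  constraint 12 holds since n + g = 6.
The rest check out directly.

Satisfiable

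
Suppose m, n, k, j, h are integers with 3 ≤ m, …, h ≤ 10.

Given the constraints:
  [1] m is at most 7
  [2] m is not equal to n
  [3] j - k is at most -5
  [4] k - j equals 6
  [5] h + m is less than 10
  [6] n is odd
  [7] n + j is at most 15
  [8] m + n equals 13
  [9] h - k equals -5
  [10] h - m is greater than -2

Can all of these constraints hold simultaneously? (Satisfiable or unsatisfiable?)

Setting (m, n, k, j, h) = (4, 9, 10, 4, 5) satisfies everything: constraint 3: j - k = -6; constraint 4: k - j = 6, and the others follow.

Satisfiable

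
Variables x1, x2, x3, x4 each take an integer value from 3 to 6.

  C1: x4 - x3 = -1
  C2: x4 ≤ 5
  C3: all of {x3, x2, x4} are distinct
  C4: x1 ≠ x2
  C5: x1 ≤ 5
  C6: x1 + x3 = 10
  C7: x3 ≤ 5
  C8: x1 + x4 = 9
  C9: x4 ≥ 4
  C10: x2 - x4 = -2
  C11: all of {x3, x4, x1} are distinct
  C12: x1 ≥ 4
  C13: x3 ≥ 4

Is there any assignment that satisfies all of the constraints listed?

Constraints 2, 5, 7, 9, 12, and 13 confine each of x3, x4, x1 to the 2 values {4, 5}.
Constraint 11 requires all 3 of them to be distinct, but only 2 values are available — impossible by the pigeonhole principle.

Unsatisfiable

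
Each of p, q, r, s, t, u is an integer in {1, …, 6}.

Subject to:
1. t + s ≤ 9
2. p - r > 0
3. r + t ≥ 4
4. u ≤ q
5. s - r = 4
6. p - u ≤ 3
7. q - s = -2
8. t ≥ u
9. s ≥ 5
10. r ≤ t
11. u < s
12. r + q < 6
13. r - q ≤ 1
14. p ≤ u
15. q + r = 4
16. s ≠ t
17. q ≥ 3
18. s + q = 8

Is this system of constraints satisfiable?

Satisfiable

Setting (p, q, r, s, t, u) = (2, 3, 1, 5, 3, 2) satisfies everything: constraint 1: t + s = 8; constraint 2: p - r = 1; constraint 3: r + t = 4, and the others follow.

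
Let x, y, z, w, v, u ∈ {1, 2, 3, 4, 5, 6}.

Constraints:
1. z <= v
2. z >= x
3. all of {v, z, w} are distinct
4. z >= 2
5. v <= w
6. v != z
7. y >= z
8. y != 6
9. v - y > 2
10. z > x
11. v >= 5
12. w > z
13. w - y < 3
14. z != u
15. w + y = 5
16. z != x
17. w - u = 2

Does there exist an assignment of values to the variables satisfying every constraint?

From constraints 5 and 11: w ≥ v ≥ 5. From constraints 4 and 7: y ≥ z ≥ 2. Hence w + y ≥ 7. But constraint 15 requires w + y = 5, and 5 < 7. Contradiction.

Unsatisfiable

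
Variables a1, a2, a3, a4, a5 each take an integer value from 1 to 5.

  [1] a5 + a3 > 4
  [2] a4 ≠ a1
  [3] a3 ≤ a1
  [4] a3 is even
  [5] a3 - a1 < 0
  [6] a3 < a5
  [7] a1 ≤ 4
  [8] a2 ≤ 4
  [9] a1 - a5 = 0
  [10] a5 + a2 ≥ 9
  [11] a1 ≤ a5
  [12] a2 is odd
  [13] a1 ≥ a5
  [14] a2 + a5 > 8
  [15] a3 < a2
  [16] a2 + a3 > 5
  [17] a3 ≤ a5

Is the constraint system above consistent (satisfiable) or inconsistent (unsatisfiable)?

Unsatisfiable

From constraints 7 and 13: a5 ≤ a1 ≤ 4. From constraint 8: a2 ≤ 4. Hence a5 + a2 ≤ 8. But constraint 10 requires a5 + a2 ≥ 9, and 9 > 8. Contradiction.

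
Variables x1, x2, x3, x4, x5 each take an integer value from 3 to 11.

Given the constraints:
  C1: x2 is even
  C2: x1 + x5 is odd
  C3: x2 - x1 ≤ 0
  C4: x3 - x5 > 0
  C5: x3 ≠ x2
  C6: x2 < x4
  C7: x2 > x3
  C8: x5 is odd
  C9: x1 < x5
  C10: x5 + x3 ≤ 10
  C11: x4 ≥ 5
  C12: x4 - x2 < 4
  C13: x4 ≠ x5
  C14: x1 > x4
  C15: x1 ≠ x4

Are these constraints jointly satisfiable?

Constraints 4, 6, 7, 9, and 14 give x5 < x3, x3 < x2, x2 < x4, x4 < x1, x1 < x5. Chaining: x5 < x3 < x2 < x4 < x1 < x5, which forces x5 < x5 — impossible.

Unsatisfiable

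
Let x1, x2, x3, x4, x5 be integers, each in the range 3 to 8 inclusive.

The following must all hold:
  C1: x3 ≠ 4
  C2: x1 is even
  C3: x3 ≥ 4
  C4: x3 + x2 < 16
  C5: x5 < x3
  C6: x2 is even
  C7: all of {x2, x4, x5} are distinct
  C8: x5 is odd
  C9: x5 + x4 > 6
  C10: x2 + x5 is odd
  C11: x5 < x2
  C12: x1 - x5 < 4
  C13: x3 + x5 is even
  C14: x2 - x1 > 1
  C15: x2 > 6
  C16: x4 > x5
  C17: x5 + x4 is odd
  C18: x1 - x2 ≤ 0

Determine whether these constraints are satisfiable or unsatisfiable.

Satisfiable

Take x1 = 6, x2 = 8, x3 = 7, x4 = 4, x5 = 3. Then constraint 4: x3 + x2 = 15; constraint 9: x5 + x4 = 7; constraint 12: x1 - x5 = 3, and every other listed constraint is also met.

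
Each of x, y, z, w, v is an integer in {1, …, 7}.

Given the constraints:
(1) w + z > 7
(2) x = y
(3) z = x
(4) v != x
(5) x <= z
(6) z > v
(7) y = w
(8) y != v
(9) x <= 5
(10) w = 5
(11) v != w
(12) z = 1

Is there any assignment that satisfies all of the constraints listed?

Unsatisfiable

Constraint 12 fixes z = 1 and constraint 10 fixes w = 5. Constraints 2, 3, and 7 give z = x = y = w, so z = w. But 1 ≠ 5 — contradiction.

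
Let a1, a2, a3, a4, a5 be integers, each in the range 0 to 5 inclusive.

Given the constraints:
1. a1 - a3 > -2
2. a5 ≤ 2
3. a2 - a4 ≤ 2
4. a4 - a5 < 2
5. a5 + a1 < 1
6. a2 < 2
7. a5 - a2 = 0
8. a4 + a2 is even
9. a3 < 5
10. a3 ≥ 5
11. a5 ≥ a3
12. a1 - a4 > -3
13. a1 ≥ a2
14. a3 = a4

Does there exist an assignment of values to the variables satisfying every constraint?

Unsatisfiable

From constraints 10 and 11: a5 ≥ a3 and a3 ≥ 5, so a5 ≥ 5. From constraint 2: a5 ≤ 2. But 2 < 5, so no value of a5 works.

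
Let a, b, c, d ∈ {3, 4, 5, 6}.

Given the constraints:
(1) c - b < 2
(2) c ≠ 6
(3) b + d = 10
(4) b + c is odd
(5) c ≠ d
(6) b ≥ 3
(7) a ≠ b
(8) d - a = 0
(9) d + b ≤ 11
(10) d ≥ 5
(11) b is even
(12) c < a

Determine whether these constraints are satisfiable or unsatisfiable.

Satisfiable

Try a = 6, b = 4, c = 3, d = 6.
Check constraint 1: c - b = -1; constraint 3: b + d = 10; constraint 8: d - a = 0. The remaining constraints are straightforward to verify.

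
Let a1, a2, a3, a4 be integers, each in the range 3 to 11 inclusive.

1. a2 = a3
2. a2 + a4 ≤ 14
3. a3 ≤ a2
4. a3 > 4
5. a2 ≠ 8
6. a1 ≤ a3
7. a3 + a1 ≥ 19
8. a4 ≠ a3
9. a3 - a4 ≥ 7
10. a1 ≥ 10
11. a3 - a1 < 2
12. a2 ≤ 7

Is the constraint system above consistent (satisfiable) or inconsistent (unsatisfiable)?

Unsatisfiable

From constraints 6 and 10: a3 ≥ a1 and a1 ≥ 10, so a3 ≥ 10. From constraints 3 and 12: a3 ≤ a2 and a2 ≤ 7, so a3 ≤ 7. But 7 < 10, so no value of a3 works.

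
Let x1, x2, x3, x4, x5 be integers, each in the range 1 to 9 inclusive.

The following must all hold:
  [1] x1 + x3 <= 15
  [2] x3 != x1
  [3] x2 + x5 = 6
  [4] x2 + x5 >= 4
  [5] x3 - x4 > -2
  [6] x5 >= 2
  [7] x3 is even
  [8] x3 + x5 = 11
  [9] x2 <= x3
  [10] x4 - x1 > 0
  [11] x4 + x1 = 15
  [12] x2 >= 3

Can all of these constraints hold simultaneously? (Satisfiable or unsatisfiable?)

Satisfiable

Setting (x1, x2, x3, x4, x5) = (7, 3, 8, 8, 3) satisfies everything: constraint 1: x1 + x3 = 15; constraint 3: x2 + x5 = 6; constraint 4: x2 + x5 = 6, and the others follow.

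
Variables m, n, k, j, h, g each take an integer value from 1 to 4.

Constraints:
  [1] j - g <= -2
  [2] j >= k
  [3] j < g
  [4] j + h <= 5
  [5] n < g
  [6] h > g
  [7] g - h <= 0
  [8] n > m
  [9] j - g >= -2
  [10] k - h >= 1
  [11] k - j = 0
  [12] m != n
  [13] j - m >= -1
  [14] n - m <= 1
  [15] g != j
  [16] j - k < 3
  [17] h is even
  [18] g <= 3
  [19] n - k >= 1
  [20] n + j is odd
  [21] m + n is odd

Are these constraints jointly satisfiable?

Constraints 1, 7, 10, 13, 14, and 19 give g − j ≥ 2, j − m ≥ -1, m − n ≥ -1, n − k ≥ 1, k − h ≥ 1, h − g ≥ 0.
Adding all 6 inequalities: the left sides telescope to 0, and the right sides sum to 2 + (-1) + (-1) + 1 + 1 + 0 = 2. So 0 ≥ 2, which is false.

Unsatisfiable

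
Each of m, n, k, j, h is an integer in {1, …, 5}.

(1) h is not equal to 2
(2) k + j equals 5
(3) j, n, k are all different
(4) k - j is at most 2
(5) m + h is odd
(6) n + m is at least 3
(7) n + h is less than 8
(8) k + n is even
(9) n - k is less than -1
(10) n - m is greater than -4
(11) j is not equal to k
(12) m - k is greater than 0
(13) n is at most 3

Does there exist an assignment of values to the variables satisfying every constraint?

Setting (m, n, k, j, h) = (4, 1, 3, 2, 5) satisfies everything: constraint 2: k + j = 5; constraint 4: k - j = 1, and the others follow.

Satisfiable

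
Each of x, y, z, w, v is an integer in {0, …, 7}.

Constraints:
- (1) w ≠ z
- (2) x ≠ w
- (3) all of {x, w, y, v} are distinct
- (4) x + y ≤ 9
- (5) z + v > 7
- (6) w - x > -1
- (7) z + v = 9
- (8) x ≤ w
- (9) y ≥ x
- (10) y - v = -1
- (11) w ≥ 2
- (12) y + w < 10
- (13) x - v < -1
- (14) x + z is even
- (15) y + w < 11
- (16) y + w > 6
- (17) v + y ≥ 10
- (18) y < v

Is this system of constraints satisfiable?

Satisfiable

One satisfying assignment is x = 3, y = 5, z = 3, w = 4, v = 6.
For the less obvious constraints — constraint 4: x + y = 8; constraint 5: z + v = 9 — and the others hold by inspection.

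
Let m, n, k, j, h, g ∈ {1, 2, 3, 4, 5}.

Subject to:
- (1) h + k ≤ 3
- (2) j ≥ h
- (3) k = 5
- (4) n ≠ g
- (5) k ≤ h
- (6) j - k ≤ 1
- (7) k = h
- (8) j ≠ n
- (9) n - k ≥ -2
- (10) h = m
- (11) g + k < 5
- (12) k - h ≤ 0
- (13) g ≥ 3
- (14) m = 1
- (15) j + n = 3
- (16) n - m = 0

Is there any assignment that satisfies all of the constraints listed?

Unsatisfiable

Constraint 3 fixes k = 5 and constraint 14 fixes m = 1. Constraints 7 and 10 give k = h = m, so k = m. But 5 ≠ 1 — contradiction.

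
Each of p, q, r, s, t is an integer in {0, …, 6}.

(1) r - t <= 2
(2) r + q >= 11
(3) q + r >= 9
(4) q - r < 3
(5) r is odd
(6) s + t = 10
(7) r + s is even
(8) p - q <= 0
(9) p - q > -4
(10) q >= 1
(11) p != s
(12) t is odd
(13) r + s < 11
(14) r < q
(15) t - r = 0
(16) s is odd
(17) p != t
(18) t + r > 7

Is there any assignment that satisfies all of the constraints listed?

The assignment p = 3, q = 6, r = 5, s = 5, t = 5 works:
  constraint 1 holds since r - t = 0.
  constraint 2 holds since r + q = 11.
The rest check out directly.

Satisfiable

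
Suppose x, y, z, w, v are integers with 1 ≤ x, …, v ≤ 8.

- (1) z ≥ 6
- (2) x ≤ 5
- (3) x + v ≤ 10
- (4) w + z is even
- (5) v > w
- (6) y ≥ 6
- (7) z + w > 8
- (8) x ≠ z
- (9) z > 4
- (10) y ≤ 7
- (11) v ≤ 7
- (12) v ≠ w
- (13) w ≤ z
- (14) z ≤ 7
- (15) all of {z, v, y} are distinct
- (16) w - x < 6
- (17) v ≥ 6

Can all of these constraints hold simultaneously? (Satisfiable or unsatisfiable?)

Unsatisfiable

Constraints 1, 6, 10, 11, 14, and 17 confine each of z, v, y to the 2 values {6, 7}.
Constraint 15 requires all 3 of them to be distinct, but only 2 values are available — impossible by the pigeonhole principle.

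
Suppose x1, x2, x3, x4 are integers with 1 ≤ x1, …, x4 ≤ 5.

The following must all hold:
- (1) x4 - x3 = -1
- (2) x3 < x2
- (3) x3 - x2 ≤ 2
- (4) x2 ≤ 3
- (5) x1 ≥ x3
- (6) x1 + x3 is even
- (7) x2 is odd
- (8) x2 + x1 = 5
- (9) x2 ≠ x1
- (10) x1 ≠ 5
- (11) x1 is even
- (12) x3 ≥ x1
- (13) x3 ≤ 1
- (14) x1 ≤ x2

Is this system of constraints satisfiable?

Unsatisfiable

From constraint 4: x2 ≤ 3. From constraints 12 and 13: x1 ≤ x3 ≤ 1. Hence x2 + x1 ≤ 4. But constraint 8 requires x2 + x1 = 5, and 5 > 4. Contradiction.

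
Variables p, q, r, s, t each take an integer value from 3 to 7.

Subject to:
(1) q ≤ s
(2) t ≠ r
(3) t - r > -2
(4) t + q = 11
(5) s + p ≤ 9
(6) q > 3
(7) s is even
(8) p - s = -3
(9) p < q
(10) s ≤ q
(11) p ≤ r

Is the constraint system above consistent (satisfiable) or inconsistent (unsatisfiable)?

Take p = 3, q = 6, r = 4, s = 6, t = 5. Then constraint 3: t - r = 1; constraint 4: t + q = 11, and every other listed constraint is also met.

Satisfiable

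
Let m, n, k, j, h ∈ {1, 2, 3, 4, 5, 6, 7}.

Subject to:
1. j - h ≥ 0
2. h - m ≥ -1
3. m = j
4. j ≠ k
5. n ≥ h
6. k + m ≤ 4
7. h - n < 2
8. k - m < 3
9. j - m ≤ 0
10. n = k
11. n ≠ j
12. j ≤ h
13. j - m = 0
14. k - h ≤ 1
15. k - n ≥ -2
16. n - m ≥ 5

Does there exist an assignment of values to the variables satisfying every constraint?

Constraints 1, 9, 14, 15, and 16 give n − m ≥ 5, m − j ≥ 0, j − h ≥ 0, h − k ≥ -1, k − n ≥ -2.
Adding all 5 inequalities: the left sides telescope to 0, and the right sides sum to 5 + 0 + 0 + (-1) + (-2) = 2. So 0 ≥ 2, which is false.

Unsatisfiable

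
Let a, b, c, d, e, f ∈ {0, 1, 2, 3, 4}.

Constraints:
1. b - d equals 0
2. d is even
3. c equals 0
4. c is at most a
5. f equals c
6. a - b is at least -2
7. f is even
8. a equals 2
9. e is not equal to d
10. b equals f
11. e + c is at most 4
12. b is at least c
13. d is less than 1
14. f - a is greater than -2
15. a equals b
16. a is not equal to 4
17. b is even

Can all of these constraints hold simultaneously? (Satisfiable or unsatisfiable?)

Unsatisfiable

Constraint 8 fixes a = 2 and constraint 3 fixes c = 0. Constraints 5, 10, and 15 give a = b = f = c, so a = c. But 2 ≠ 0 — contradiction.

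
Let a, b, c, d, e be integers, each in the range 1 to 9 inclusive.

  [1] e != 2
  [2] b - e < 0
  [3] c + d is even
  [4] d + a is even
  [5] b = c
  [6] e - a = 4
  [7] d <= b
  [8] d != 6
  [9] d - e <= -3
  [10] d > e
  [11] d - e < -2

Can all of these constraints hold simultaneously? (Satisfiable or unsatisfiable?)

Unsatisfiable

Constraints 2, 7, and 10 give e < d, d ≤ b, b < e. Chaining: e < d ≤ b < e, which forces e < e — impossible.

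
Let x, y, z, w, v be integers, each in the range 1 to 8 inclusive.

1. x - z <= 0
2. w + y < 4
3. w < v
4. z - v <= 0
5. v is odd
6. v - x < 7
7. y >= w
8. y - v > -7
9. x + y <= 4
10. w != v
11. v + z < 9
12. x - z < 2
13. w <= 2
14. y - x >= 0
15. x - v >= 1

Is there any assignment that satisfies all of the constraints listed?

Constraints 1, 4, and 15 give x − v ≥ 1, v − z ≥ 0, z − x ≥ 0.
Adding all 3 inequalities: the left sides telescope to 0, and the right sides sum to 1 + 0 + 0 = 1. So 0 ≥ 1, which is false.

Unsatisfiable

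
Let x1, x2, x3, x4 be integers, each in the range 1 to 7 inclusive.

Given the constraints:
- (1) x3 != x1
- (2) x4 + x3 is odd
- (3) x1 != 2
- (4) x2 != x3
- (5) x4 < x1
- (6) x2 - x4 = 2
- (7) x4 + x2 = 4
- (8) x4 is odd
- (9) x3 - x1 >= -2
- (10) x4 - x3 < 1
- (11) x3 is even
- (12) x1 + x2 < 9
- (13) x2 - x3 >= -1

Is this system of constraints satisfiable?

Take x1 = 3, x2 = 3, x3 = 2, x4 = 1. Then constraint 6: x2 - x4 = 2; constraint 7: x4 + x2 = 4, and every other listed constraint is also met.

Satisfiable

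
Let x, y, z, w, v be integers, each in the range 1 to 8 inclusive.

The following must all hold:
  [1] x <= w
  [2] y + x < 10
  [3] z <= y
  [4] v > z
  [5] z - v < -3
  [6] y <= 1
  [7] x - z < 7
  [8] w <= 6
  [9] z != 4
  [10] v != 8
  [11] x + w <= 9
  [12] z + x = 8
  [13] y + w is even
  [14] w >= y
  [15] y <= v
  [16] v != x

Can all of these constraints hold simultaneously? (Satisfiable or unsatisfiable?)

Unsatisfiable

From constraints 3 and 6: z ≤ y ≤ 1. From constraints 1 and 8: x ≤ w ≤ 6. Hence z + x ≤ 7. But constraint 12 requires z + x = 8, and 8 > 7. Contradiction.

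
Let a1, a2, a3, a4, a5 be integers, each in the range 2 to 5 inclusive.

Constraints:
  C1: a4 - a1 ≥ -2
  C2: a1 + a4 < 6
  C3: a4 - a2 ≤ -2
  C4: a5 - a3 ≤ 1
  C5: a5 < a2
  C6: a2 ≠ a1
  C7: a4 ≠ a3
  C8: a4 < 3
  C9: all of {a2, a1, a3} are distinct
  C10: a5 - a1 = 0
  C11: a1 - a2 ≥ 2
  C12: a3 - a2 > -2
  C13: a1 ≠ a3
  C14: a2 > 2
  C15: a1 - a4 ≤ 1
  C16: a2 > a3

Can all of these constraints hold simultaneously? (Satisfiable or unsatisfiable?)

Unsatisfiable

Constraints 1, 3, and 11 give a4 − a1 ≥ -2, a1 − a2 ≥ 2, a2 − a4 ≥ 2.
Adding all 3 inequalities: the left sides telescope to 0, and the right sides sum to (-2) + 2 + 2 = 2. So 0 ≥ 2, which is false.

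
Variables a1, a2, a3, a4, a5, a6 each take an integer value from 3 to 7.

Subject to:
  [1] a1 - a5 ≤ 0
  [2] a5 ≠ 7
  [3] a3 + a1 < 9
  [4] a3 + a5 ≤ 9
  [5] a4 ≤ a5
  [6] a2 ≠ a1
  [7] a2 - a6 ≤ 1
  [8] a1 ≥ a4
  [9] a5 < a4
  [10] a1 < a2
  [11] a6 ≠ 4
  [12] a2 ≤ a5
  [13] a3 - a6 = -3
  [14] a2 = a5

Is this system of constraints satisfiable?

Constraints 8, 9, 10, and 12 give a4 ≤ a1, a1 < a2, a2 ≤ a5, a5 < a4. Chaining: a4 ≤ a1 < a2 ≤ a5 < a4, which forces a4 < a4 — impossible.

Unsatisfiable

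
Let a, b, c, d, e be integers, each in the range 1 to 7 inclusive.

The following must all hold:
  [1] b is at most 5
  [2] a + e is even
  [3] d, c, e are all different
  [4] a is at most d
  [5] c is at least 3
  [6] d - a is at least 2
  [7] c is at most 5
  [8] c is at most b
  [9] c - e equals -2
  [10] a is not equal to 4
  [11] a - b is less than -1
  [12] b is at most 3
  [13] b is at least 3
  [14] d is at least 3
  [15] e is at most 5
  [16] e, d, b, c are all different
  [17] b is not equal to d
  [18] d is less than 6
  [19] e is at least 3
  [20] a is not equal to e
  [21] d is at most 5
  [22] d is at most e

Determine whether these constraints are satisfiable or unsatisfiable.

Constraints 1, 5, 7, 13, 14, 15, 19, and 21 confine each of e, d, b, c to the 3 values {3, …, 5}.
Constraint 16 requires all 4 of them to be distinct, but only 3 values are available — impossible by the pigeonhole principle.

Unsatisfiable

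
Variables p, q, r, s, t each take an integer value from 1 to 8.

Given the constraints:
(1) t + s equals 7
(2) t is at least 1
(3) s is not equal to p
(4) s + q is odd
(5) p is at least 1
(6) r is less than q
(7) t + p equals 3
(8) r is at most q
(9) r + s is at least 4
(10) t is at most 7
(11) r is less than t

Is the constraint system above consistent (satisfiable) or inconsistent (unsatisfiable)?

The assignment p = 1, q = 6, r = 1, s = 5, t = 2 works:
  constraint 1 holds since t + s = 7.
  constraint 7 holds since t + p = 3.
The rest check out directly.

Satisfiable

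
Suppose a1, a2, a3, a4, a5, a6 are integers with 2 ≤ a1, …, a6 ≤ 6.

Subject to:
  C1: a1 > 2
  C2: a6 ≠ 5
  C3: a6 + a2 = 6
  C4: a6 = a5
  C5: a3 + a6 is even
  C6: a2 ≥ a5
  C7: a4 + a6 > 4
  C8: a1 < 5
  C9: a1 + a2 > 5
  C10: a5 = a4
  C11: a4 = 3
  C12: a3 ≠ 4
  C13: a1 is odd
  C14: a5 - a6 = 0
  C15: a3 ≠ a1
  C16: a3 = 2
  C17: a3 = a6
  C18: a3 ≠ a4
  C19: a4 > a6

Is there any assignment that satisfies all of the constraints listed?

Constraint 16 fixes a3 = 2 and constraint 11 fixes a4 = 3. Constraints 4, 10, and 17 give a3 = a6 = a5 = a4, so a3 = a4. But 2 ≠ 3 — contradiction.

Unsatisfiable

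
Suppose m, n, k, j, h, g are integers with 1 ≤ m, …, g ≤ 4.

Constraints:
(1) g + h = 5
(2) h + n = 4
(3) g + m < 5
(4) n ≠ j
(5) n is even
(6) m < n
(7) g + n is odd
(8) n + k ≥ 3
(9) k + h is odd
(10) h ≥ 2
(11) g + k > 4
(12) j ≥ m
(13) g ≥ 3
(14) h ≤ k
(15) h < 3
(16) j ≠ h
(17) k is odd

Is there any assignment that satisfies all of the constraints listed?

Satisfiable

Setting (m, n, k, j, h, g) = (1, 2, 3, 1, 2, 3) satisfies everything: constraint 1: g + h = 5; constraint 2: h + n = 4; constraint 3: g + m = 4, and the others follow.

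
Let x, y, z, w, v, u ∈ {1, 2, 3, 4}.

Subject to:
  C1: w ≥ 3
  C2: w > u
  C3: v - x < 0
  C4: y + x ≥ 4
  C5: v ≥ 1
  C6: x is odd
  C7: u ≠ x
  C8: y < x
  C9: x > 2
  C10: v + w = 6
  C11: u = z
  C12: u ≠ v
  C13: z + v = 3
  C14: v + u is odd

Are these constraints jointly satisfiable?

One satisfying assignment is x = 3, y = 2, z = 1, w = 4, v = 2, u = 1.
For the less obvious constraints — constraint 3: v - x = -1; constraint 4: y + x = 5; constraint 10: v + w = 6 — and the others hold by inspection.

Satisfiable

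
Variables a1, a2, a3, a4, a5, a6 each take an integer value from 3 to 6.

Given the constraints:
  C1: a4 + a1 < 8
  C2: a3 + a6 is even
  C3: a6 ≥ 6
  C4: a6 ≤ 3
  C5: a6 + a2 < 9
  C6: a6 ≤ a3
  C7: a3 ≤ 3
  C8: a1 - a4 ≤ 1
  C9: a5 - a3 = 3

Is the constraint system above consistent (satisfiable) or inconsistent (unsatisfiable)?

From constraint 3: a6 ≥ 6. From constraints 6 and 7: a6 ≤ a3 and a3 ≤ 3, so a6 ≤ 3. But 3 < 6, so no value of a6 works.

Unsatisfiable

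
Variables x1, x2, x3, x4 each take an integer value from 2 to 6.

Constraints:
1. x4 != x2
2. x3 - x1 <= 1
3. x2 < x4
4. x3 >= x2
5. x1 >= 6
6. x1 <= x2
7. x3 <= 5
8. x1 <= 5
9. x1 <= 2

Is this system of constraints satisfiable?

From constraints 5 and 6: x2 ≥ x1 and x1 ≥ 6, so x2 ≥ 6. From constraints 4 and 7: x2 ≤ x3 and x3 ≤ 5, so x2 ≤ 5. But 5 < 6, so no value of x2 works.

Unsatisfiable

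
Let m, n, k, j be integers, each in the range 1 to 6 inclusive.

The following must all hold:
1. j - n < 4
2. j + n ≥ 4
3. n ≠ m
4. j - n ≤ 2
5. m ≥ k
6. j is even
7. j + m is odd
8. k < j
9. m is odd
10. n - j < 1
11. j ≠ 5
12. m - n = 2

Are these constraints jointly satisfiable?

One satisfying assignment is m = 5, n = 3, k = 2, j = 4.
For the less obvious constraints — constraint 1: j - n = 1; constraint 2: j + n = 7; constraint 4: j - n = 1 — and the others hold by inspection.

Satisfiable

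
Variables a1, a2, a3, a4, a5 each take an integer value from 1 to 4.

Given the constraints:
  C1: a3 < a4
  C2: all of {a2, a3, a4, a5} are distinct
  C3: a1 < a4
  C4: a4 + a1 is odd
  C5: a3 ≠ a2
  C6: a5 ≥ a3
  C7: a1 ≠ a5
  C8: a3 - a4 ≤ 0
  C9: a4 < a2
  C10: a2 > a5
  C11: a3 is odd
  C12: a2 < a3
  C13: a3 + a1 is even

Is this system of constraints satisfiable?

Unsatisfiable

Constraints 1, 9, and 12 give a2 < a3, a3 < a4, a4 < a2. Chaining: a2 < a3 < a4 < a2, which forces a2 < a2 — impossible.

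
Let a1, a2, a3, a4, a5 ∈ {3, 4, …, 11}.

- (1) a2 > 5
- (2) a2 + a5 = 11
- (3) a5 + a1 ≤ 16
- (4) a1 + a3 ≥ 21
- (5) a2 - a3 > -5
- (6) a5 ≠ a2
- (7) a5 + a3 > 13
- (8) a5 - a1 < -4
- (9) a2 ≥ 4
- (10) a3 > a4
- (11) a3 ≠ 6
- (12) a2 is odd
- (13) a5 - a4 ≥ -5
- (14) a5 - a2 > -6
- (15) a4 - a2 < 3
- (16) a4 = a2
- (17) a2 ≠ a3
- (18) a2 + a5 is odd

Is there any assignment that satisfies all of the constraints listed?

Satisfiable

Try a1 = 11, a2 = 7, a3 = 11, a4 = 7, a5 = 4.
Check constraint 2: a2 + a5 = 11; constraint 3: a5 + a1 = 15; constraint 4: a1 + a3 = 22. The remaining constraints are straightforward to verify.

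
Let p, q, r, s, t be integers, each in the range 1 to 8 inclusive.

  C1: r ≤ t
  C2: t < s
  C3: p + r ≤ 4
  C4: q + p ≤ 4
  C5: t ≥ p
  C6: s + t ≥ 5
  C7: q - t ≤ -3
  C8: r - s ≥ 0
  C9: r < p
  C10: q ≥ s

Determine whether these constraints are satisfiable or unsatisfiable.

Constraints 2, 5, 8, and 9 give p ≤ t, t < s, s ≤ r, r < p. Chaining: p ≤ t < s ≤ r < p, which forces p < p — impossible.

Unsatisfiable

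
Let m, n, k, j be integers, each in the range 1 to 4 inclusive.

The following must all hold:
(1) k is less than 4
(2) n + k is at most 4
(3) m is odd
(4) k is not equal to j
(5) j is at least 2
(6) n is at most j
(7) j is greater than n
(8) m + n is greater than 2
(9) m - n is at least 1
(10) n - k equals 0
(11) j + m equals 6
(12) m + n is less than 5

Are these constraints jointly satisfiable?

Setting (m, n, k, j) = (3, 1, 1, 3) satisfies everything: constraint 2: n + k = 2; constraint 8: m + n = 4; constraint 9: m - n = 2, and the others follow.

Satisfiable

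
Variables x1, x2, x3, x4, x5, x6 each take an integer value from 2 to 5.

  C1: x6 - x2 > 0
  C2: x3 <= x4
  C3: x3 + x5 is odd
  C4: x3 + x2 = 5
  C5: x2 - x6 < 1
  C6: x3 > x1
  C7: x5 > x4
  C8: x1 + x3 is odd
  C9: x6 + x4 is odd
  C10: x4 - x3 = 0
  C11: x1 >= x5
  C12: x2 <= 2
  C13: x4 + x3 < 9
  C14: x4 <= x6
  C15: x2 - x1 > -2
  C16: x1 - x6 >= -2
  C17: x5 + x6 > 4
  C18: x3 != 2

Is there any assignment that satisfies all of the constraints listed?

Unsatisfiable

Constraints 2, 6, 7, and 11 give x1 < x3, x3 ≤ x4, x4 < x5, x5 ≤ x1. Chaining: x1 < x3 ≤ x4 < x5 ≤ x1, which forces x1 < x1 — impossible.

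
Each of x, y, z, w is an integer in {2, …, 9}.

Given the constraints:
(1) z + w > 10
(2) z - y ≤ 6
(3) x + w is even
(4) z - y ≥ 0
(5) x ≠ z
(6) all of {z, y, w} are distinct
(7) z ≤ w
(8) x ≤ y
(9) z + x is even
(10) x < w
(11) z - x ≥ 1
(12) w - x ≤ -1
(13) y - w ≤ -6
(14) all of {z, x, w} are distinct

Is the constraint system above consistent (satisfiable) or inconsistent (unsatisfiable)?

Constraints 2, 11, 12, and 13 give x − w ≥ 1, w − y ≥ 6, y − z ≥ -6, z − x ≥ 1.
Adding all 4 inequalities: the left sides telescope to 0, and the right sides sum to 1 + 6 + (-6) + 1 = 2. So 0 ≥ 2, which is false.

Unsatisfiable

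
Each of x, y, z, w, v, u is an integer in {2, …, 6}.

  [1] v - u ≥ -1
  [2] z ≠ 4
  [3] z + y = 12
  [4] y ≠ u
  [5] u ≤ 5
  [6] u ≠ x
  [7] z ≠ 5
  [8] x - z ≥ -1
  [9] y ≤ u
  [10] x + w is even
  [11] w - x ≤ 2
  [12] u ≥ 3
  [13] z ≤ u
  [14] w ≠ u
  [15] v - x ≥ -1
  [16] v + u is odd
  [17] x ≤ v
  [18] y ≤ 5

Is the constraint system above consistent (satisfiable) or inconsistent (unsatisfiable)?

From constraints 5 and 13: z ≤ u ≤ 5. From constraint 18: y ≤ 5. Hence z + y ≤ 10. But constraint 3 requires z + y = 12, and 12 > 10. Contradiction.

Unsatisfiable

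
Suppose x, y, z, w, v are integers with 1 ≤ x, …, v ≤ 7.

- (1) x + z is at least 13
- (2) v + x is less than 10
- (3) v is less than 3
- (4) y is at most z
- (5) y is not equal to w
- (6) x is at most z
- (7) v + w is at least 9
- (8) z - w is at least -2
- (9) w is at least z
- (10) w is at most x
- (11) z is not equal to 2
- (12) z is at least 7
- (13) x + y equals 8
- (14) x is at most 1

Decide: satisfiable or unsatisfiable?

Unsatisfiable

From constraints 9 and 12: w ≥ z and z ≥ 7, so w ≥ 7. From constraints 10 and 14: w ≤ x and x ≤ 1, so w ≤ 1. But 1 < 7, so no value of w works.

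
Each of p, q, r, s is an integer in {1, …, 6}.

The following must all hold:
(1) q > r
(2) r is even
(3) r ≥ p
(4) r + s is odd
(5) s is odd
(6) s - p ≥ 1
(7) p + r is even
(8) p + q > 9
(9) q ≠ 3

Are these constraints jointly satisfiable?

Satisfiable

Try p = 4, q = 6, r = 4, s = 5.
Check constraint 2: r = 4 is even; constraint 6: s - p = 1; constraint 8: p + q = 10. The remaining constraints are straightforward to verify.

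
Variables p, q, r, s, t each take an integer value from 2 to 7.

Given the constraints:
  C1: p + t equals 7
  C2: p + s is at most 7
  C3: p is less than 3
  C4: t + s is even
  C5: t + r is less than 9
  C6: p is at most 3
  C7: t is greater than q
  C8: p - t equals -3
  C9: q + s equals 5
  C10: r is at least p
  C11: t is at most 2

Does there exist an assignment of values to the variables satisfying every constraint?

From constraint 6: p ≤ 3. From constraint 11: t ≤ 2. Hence p + t ≤ 5. But constraint 1 requires p + t = 7, and 7 > 5. Contradiction.

Unsatisfiable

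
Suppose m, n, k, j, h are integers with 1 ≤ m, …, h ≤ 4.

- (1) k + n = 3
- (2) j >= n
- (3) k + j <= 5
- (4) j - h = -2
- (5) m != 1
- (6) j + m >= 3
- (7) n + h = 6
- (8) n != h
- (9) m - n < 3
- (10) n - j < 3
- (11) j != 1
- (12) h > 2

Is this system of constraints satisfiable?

Satisfiable

The assignment m = 2, n = 2, k = 1, j = 2, h = 4 works:
  constraint 1 holds since k + n = 3.
  constraint 3 holds since k + j = 3.
The rest check out directly.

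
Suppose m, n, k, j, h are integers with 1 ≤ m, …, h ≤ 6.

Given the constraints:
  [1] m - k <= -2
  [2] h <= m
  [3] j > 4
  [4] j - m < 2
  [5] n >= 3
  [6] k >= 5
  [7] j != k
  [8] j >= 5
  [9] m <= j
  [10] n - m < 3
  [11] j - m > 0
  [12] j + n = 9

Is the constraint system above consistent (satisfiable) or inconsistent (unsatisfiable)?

Satisfiable

Try m = 4, n = 4, k = 6, j = 5, h = 4.
Check constraint 1: m - k = -2; constraint 4: j - m = 1. The remaining constraints are straightforward to verify.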